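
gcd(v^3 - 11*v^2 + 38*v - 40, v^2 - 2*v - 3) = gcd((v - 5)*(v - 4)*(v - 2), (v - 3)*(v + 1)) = 1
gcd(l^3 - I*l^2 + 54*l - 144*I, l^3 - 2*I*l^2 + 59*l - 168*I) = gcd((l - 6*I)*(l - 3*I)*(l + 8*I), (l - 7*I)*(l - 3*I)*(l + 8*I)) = l^2 + 5*I*l + 24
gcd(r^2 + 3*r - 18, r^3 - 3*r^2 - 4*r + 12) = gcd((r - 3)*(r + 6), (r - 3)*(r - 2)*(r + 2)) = r - 3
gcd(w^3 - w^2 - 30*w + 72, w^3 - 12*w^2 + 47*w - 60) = w^2 - 7*w + 12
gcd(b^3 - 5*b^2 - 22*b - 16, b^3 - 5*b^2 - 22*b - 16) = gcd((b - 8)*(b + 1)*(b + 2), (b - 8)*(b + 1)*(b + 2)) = b^3 - 5*b^2 - 22*b - 16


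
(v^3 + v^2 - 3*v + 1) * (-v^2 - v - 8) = -v^5 - 2*v^4 - 6*v^3 - 6*v^2 + 23*v - 8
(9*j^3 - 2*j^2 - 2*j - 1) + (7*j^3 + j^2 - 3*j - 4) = 16*j^3 - j^2 - 5*j - 5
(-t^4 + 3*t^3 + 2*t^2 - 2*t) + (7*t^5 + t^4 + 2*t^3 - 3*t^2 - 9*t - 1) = 7*t^5 + 5*t^3 - t^2 - 11*t - 1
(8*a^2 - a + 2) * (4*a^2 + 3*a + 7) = 32*a^4 + 20*a^3 + 61*a^2 - a + 14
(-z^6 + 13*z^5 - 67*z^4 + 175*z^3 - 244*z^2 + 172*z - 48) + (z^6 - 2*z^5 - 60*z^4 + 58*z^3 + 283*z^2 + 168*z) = 11*z^5 - 127*z^4 + 233*z^3 + 39*z^2 + 340*z - 48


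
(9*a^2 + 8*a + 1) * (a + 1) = 9*a^3 + 17*a^2 + 9*a + 1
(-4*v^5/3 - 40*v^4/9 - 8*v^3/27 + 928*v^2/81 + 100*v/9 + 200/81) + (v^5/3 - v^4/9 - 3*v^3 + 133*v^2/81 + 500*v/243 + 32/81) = -v^5 - 41*v^4/9 - 89*v^3/27 + 1061*v^2/81 + 3200*v/243 + 232/81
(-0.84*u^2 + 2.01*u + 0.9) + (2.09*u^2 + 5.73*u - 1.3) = 1.25*u^2 + 7.74*u - 0.4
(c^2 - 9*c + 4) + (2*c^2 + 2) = 3*c^2 - 9*c + 6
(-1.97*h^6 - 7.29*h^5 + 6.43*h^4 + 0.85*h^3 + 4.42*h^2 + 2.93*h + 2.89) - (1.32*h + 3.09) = -1.97*h^6 - 7.29*h^5 + 6.43*h^4 + 0.85*h^3 + 4.42*h^2 + 1.61*h - 0.2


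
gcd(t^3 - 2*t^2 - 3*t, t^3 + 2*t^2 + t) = t^2 + t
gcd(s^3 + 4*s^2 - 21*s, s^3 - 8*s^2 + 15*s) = s^2 - 3*s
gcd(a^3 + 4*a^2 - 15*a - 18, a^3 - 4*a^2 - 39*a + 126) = a^2 + 3*a - 18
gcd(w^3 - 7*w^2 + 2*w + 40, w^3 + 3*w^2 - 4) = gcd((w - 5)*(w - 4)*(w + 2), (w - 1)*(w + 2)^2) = w + 2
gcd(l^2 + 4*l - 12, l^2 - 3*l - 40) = 1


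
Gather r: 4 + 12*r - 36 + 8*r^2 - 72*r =8*r^2 - 60*r - 32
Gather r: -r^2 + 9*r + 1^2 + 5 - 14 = -r^2 + 9*r - 8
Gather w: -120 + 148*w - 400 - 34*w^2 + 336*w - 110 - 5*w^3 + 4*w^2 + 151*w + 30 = -5*w^3 - 30*w^2 + 635*w - 600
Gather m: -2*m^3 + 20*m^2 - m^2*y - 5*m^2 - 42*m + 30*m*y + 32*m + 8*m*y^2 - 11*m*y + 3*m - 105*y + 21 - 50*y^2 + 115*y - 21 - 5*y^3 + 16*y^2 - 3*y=-2*m^3 + m^2*(15 - y) + m*(8*y^2 + 19*y - 7) - 5*y^3 - 34*y^2 + 7*y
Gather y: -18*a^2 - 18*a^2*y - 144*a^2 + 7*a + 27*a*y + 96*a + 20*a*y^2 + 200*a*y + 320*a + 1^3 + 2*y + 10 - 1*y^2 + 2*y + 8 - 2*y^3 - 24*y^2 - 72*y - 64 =-162*a^2 + 423*a - 2*y^3 + y^2*(20*a - 25) + y*(-18*a^2 + 227*a - 68) - 45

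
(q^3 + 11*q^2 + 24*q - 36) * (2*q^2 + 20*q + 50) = 2*q^5 + 42*q^4 + 318*q^3 + 958*q^2 + 480*q - 1800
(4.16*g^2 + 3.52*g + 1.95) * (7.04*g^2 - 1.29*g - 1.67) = 29.2864*g^4 + 19.4144*g^3 + 2.24*g^2 - 8.3939*g - 3.2565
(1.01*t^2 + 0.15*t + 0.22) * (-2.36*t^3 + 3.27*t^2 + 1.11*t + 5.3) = -2.3836*t^5 + 2.9487*t^4 + 1.0924*t^3 + 6.2389*t^2 + 1.0392*t + 1.166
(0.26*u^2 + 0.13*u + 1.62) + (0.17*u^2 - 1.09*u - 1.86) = 0.43*u^2 - 0.96*u - 0.24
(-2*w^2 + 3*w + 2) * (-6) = 12*w^2 - 18*w - 12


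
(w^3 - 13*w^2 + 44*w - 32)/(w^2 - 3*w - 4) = (w^2 - 9*w + 8)/(w + 1)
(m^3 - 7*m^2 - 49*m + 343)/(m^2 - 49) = m - 7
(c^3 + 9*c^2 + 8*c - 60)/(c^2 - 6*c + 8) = (c^2 + 11*c + 30)/(c - 4)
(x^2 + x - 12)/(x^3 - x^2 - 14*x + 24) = 1/(x - 2)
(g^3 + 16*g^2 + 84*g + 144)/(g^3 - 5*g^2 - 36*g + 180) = (g^2 + 10*g + 24)/(g^2 - 11*g + 30)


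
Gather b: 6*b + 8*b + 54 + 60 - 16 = 14*b + 98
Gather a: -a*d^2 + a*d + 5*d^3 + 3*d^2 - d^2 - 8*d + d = a*(-d^2 + d) + 5*d^3 + 2*d^2 - 7*d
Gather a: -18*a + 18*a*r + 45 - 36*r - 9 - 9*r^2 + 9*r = a*(18*r - 18) - 9*r^2 - 27*r + 36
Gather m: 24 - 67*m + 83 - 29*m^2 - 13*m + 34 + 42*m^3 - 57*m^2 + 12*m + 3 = 42*m^3 - 86*m^2 - 68*m + 144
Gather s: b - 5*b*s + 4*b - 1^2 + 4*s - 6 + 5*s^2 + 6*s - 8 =5*b + 5*s^2 + s*(10 - 5*b) - 15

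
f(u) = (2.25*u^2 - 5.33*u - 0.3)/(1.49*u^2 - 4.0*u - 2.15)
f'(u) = (4.0 - 2.98*u)*(2.25*u^2 - 5.33*u - 0.3)/(1.49*u^2 - 4.0*u - 2.15)^2 + (4.5*u - 5.33)/(1.49*u^2 - 4.0*u - 2.15) = (-1.0583*u^2 - 8.781*u + 10.2595)/(2.2201*u^4 - 11.92*u^3 + 9.593*u^2 + 17.2*u + 4.6225)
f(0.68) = 0.69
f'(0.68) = 0.22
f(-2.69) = 1.56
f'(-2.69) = 0.07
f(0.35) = 0.56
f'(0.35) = 0.62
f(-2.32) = 1.60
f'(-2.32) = 0.11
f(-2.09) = 1.63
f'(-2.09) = 0.15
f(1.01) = 0.73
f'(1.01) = 0.01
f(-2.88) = 1.55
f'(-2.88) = 0.06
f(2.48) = -0.11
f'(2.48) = -2.13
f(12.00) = 1.58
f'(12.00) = -0.01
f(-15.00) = 1.49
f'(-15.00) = -0.00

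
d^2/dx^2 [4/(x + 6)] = 8/(x + 6)^3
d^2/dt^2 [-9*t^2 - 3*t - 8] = -18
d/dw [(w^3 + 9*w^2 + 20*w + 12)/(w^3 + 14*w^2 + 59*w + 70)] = (5*w^2 + 58*w + 173)/(w^4 + 24*w^3 + 214*w^2 + 840*w + 1225)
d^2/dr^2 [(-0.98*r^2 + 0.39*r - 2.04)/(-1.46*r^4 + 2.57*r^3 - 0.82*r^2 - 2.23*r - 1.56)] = (12.533808*r^8 - 32.038824*r^7 + 120.9821*r^6 - 286.179762*r^5 + 198.32874*r^4 + 21.97451*r^3 - 143.958888*r^2 + 74.448*r + 22.553616)/(3.112136*r^12 - 16.434636*r^11 + 34.173198*r^10 - 21.175013*r^9 - 21.035382*r^8 + 19.900521*r^7 + 36.252382*r^6 - 23.093679*r^5 - 27.603762*r^4 + 9.442207*r^3 + 29.259828*r^2 + 16.280784*r + 3.796416)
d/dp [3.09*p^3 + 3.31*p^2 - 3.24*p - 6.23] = 9.27*p^2 + 6.62*p - 3.24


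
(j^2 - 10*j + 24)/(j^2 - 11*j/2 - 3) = 2*(j - 4)/(2*j + 1)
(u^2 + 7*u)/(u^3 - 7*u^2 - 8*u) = (u + 7)/(u^2 - 7*u - 8)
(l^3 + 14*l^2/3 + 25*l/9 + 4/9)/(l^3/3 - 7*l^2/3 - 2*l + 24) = (9*l^3 + 42*l^2 + 25*l + 4)/(3*(l^3 - 7*l^2 - 6*l + 72))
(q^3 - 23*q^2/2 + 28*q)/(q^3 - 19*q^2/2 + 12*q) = (2*q - 7)/(2*q - 3)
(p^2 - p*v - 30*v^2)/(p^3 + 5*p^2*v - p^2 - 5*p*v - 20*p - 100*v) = (p - 6*v)/(p^2 - p - 20)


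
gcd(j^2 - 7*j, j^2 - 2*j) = j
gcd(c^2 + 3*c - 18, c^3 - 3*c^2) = c - 3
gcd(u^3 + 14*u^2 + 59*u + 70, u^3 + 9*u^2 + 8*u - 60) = u + 5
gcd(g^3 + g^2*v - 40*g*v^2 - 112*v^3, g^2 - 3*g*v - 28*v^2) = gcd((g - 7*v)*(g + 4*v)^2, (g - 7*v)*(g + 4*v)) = -g^2 + 3*g*v + 28*v^2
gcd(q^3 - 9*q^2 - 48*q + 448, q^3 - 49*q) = q + 7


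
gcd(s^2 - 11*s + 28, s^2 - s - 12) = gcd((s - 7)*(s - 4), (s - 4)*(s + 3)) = s - 4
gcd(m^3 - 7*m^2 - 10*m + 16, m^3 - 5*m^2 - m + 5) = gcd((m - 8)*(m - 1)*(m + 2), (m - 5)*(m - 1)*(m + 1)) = m - 1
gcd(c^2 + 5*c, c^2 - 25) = c + 5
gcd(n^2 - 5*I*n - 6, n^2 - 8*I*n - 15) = n - 3*I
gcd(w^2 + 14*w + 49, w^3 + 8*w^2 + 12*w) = 1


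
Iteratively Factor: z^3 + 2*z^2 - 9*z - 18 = (z - 3)*(z^2 + 5*z + 6) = (z - 3)*(z + 3)*(z + 2)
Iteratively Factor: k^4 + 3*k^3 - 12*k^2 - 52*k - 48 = (k + 3)*(k^3 - 12*k - 16) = (k + 2)*(k + 3)*(k^2 - 2*k - 8) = (k + 2)^2*(k + 3)*(k - 4)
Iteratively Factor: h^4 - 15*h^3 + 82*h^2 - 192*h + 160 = (h - 4)*(h^3 - 11*h^2 + 38*h - 40) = (h - 4)^2*(h^2 - 7*h + 10) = (h - 5)*(h - 4)^2*(h - 2)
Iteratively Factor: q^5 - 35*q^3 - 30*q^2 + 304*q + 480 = (q - 5)*(q^4 + 5*q^3 - 10*q^2 - 80*q - 96) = (q - 5)*(q - 4)*(q^3 + 9*q^2 + 26*q + 24) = (q - 5)*(q - 4)*(q + 3)*(q^2 + 6*q + 8) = (q - 5)*(q - 4)*(q + 2)*(q + 3)*(q + 4)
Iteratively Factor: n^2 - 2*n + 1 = (n - 1)*(n - 1)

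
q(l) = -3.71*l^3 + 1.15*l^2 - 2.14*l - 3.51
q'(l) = -11.13*l^2 + 2.3*l - 2.14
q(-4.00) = 260.89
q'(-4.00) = -189.42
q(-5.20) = 560.37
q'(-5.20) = -315.06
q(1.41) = -14.64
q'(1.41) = -21.02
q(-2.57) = 72.56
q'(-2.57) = -81.56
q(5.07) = -468.30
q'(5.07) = -276.57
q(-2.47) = 64.70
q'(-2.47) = -75.72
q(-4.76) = 432.86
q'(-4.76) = -265.27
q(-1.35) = 10.60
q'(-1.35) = -25.53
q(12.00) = -6274.47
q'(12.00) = -1577.26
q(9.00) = -2634.21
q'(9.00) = -882.97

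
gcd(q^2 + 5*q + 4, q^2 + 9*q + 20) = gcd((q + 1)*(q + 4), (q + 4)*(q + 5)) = q + 4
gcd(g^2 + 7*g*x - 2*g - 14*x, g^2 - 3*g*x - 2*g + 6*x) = g - 2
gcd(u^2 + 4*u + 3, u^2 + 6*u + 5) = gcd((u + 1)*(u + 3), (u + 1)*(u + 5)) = u + 1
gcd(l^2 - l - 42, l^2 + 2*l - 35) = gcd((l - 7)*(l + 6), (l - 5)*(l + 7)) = 1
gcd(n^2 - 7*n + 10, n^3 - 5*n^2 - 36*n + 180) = n - 5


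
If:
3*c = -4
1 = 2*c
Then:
No Solution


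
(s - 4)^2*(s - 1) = s^3 - 9*s^2 + 24*s - 16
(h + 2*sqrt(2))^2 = h^2 + 4*sqrt(2)*h + 8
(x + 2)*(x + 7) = x^2 + 9*x + 14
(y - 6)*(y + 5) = y^2 - y - 30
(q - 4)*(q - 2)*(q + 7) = q^3 + q^2 - 34*q + 56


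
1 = 1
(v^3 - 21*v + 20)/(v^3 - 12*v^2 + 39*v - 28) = (v + 5)/(v - 7)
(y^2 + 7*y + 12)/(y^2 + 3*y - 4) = (y + 3)/(y - 1)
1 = 1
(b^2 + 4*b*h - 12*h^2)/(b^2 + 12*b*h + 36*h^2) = (b - 2*h)/(b + 6*h)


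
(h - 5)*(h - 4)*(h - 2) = h^3 - 11*h^2 + 38*h - 40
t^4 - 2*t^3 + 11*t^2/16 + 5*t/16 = t*(t - 5/4)*(t - 1)*(t + 1/4)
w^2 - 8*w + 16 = (w - 4)^2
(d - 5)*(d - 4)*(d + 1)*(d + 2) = d^4 - 6*d^3 - 5*d^2 + 42*d + 40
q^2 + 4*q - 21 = (q - 3)*(q + 7)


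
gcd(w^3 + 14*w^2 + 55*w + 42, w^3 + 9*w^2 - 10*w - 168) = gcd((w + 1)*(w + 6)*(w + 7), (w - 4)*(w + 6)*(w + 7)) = w^2 + 13*w + 42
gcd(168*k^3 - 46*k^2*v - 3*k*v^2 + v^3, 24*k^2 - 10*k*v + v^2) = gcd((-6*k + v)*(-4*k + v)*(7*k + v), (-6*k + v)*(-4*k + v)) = 24*k^2 - 10*k*v + v^2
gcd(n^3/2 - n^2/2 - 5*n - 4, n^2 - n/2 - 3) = 1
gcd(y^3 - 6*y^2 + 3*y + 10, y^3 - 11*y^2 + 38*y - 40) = y^2 - 7*y + 10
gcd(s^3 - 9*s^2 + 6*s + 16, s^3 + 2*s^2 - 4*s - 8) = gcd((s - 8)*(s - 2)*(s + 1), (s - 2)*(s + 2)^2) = s - 2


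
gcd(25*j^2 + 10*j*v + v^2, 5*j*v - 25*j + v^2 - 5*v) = 5*j + v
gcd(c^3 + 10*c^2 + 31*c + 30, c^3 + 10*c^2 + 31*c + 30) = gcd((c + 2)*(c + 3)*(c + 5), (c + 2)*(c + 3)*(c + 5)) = c^3 + 10*c^2 + 31*c + 30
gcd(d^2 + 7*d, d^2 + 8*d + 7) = d + 7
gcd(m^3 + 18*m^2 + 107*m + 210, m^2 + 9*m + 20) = m + 5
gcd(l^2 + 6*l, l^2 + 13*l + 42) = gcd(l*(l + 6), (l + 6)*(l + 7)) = l + 6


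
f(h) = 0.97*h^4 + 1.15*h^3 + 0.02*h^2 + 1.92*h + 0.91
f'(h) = 3.88*h^3 + 3.45*h^2 + 0.04*h + 1.92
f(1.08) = 5.78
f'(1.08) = 10.87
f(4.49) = 508.27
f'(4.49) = 422.87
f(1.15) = 6.59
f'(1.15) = 12.43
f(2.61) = 71.52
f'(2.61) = 94.51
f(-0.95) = -1.09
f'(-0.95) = 1.67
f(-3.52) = 93.16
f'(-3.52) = -124.70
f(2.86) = 98.37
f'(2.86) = 121.02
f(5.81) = 1343.57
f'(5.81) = 879.57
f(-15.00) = 45201.61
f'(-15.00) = -12317.43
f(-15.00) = 45201.61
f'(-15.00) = -12317.43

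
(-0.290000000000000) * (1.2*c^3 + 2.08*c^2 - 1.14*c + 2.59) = -0.348*c^3 - 0.6032*c^2 + 0.3306*c - 0.7511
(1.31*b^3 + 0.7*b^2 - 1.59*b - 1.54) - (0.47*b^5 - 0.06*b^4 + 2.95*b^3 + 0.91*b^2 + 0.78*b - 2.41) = -0.47*b^5 + 0.06*b^4 - 1.64*b^3 - 0.21*b^2 - 2.37*b + 0.87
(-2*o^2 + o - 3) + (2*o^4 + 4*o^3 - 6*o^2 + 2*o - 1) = 2*o^4 + 4*o^3 - 8*o^2 + 3*o - 4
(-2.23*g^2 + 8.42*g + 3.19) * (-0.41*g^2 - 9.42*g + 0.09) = 0.9143*g^4 + 17.5544*g^3 - 80.825*g^2 - 29.292*g + 0.2871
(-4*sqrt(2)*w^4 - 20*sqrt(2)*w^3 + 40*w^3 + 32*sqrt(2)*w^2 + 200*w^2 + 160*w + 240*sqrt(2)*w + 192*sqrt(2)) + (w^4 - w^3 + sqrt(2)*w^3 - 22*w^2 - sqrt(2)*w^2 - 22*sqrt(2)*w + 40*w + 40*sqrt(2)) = -4*sqrt(2)*w^4 + w^4 - 19*sqrt(2)*w^3 + 39*w^3 + 31*sqrt(2)*w^2 + 178*w^2 + 200*w + 218*sqrt(2)*w + 232*sqrt(2)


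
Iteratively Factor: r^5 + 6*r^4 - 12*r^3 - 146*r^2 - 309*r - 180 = (r + 3)*(r^4 + 3*r^3 - 21*r^2 - 83*r - 60) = (r - 5)*(r + 3)*(r^3 + 8*r^2 + 19*r + 12) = (r - 5)*(r + 1)*(r + 3)*(r^2 + 7*r + 12) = (r - 5)*(r + 1)*(r + 3)^2*(r + 4)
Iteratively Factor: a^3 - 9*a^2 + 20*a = (a)*(a^2 - 9*a + 20) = a*(a - 4)*(a - 5)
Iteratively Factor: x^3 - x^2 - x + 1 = (x - 1)*(x^2 - 1) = (x - 1)*(x + 1)*(x - 1)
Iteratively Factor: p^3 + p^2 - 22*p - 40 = (p + 4)*(p^2 - 3*p - 10) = (p + 2)*(p + 4)*(p - 5)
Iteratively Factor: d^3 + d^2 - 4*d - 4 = (d + 1)*(d^2 - 4) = (d + 1)*(d + 2)*(d - 2)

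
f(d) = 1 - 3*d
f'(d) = -3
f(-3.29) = 10.87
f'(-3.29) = -3.00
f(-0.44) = 2.32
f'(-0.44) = -3.00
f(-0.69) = 3.07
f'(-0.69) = -3.00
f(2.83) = -7.49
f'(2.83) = -3.00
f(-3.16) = 10.48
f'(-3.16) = -3.00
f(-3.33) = 10.99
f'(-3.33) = -3.00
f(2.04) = -5.12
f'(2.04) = -3.00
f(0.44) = -0.32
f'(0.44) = -3.00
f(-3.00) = 10.00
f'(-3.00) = -3.00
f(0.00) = 1.00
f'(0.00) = -3.00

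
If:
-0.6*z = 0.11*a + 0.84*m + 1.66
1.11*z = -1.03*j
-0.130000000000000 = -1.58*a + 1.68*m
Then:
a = -0.666666666666667*z - 1.77222222222222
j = -1.07766990291262*z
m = -0.626984126984127*z - 1.74411375661376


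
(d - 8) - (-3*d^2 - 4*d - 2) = 3*d^2 + 5*d - 6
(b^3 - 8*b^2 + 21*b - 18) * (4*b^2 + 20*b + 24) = 4*b^5 - 12*b^4 - 52*b^3 + 156*b^2 + 144*b - 432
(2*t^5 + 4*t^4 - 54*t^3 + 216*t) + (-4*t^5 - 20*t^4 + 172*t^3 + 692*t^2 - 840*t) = -2*t^5 - 16*t^4 + 118*t^3 + 692*t^2 - 624*t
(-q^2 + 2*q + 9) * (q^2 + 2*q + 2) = -q^4 + 11*q^2 + 22*q + 18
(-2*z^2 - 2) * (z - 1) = -2*z^3 + 2*z^2 - 2*z + 2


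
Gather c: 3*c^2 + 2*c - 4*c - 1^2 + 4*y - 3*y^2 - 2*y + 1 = 3*c^2 - 2*c - 3*y^2 + 2*y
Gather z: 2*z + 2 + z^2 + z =z^2 + 3*z + 2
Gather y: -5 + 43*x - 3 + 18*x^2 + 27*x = 18*x^2 + 70*x - 8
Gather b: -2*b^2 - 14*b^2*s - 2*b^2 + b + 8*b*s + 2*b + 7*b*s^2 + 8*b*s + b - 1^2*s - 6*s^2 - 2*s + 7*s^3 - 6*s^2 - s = b^2*(-14*s - 4) + b*(7*s^2 + 16*s + 4) + 7*s^3 - 12*s^2 - 4*s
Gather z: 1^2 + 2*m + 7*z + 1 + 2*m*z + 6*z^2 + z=2*m + 6*z^2 + z*(2*m + 8) + 2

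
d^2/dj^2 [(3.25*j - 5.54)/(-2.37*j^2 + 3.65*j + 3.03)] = ((3.25*j - 5.54)*(4.74*j - 3.65)*(9.48*j - 7.3) + (46.215*j - 49.9846)*(-2.37*j^2 + 3.65*j + 3.03))/(-2.37*j^2 + 3.65*j + 3.03)^3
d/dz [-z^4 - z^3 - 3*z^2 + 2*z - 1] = -4*z^3 - 3*z^2 - 6*z + 2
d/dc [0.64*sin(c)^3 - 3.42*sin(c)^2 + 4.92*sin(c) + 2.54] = (1.92*sin(c)^2 - 6.84*sin(c) + 4.92)*cos(c)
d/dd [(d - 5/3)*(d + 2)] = 2*d + 1/3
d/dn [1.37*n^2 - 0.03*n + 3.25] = 2.74*n - 0.03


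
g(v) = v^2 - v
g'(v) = 2*v - 1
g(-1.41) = 3.40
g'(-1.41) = -3.82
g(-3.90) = 19.11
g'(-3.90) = -8.80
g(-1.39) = 3.32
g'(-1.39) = -3.78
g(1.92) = 1.77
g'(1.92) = 2.84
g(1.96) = 1.88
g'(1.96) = 2.92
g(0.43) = -0.25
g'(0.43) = -0.14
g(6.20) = 32.24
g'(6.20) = 11.40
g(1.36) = 0.49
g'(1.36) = 1.72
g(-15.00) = 240.00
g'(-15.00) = -31.00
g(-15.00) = 240.00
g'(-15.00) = -31.00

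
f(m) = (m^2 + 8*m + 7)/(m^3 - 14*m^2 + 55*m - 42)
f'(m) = (2*m + 8)/(m^3 - 14*m^2 + 55*m - 42) + (-3*m^2 + 28*m - 55)*(m^2 + 8*m + 7)/(m^3 - 14*m^2 + 55*m - 42)^2 = (-m^4 - 16*m^3 + 146*m^2 + 112*m - 721)/(m^6 - 28*m^5 + 306*m^4 - 1624*m^3 + 4201*m^2 - 4620*m + 1764)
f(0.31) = -0.36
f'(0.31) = -0.98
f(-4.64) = 0.01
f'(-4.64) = 0.01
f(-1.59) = 0.02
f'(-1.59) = -0.02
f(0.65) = -1.06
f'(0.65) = -4.18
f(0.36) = -0.42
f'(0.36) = -1.15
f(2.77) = 1.52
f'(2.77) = 0.53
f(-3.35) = 0.02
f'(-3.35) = 0.01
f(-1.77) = 0.02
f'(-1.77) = -0.01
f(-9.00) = -0.00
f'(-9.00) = 0.00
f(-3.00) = 0.02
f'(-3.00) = 0.00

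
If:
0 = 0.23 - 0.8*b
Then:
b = 0.29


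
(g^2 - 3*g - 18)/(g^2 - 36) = (g + 3)/(g + 6)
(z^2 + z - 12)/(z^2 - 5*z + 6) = (z + 4)/(z - 2)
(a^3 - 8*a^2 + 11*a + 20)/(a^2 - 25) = (a^2 - 3*a - 4)/(a + 5)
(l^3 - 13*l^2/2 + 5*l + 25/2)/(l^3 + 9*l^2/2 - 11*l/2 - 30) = (l^2 - 4*l - 5)/(l^2 + 7*l + 12)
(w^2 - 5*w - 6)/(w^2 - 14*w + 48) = (w + 1)/(w - 8)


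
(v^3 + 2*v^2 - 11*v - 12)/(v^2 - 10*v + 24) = (v^3 + 2*v^2 - 11*v - 12)/(v^2 - 10*v + 24)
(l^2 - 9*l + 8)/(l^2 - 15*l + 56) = (l - 1)/(l - 7)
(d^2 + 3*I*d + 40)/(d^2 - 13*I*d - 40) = (d + 8*I)/(d - 8*I)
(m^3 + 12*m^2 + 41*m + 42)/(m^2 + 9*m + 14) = m + 3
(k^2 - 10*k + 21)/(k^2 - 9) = (k - 7)/(k + 3)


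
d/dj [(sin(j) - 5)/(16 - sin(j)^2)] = (sin(j)^2 - 10*sin(j) + 16)*cos(j)/(sin(j)^2 - 16)^2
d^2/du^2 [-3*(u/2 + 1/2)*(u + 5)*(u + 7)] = -9*u - 39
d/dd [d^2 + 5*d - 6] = 2*d + 5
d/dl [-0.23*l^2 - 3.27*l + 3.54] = -0.46*l - 3.27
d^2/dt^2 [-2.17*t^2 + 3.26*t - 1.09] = -4.34000000000000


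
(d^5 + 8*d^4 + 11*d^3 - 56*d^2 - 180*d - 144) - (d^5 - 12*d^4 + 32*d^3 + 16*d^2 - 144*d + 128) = 20*d^4 - 21*d^3 - 72*d^2 - 36*d - 272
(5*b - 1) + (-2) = 5*b - 3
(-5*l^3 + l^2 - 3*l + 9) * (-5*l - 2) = 25*l^4 + 5*l^3 + 13*l^2 - 39*l - 18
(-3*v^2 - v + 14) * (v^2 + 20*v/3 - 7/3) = -3*v^4 - 21*v^3 + 43*v^2/3 + 287*v/3 - 98/3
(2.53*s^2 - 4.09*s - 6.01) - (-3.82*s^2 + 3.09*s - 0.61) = 6.35*s^2 - 7.18*s - 5.4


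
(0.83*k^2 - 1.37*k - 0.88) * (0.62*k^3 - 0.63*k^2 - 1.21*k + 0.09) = 0.5146*k^5 - 1.3723*k^4 - 0.6868*k^3 + 2.2868*k^2 + 0.9415*k - 0.0792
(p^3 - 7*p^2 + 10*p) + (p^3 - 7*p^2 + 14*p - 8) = 2*p^3 - 14*p^2 + 24*p - 8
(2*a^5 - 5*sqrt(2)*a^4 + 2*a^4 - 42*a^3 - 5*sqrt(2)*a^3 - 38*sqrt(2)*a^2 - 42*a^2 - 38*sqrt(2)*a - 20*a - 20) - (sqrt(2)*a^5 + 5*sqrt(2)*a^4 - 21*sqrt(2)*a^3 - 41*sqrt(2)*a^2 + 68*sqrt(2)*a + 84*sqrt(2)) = -sqrt(2)*a^5 + 2*a^5 - 10*sqrt(2)*a^4 + 2*a^4 - 42*a^3 + 16*sqrt(2)*a^3 - 42*a^2 + 3*sqrt(2)*a^2 - 106*sqrt(2)*a - 20*a - 84*sqrt(2) - 20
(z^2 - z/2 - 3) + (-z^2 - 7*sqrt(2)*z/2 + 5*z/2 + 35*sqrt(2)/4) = -7*sqrt(2)*z/2 + 2*z - 3 + 35*sqrt(2)/4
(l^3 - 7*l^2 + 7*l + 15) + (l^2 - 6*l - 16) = l^3 - 6*l^2 + l - 1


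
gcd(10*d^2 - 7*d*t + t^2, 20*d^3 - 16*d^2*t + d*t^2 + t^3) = -2*d + t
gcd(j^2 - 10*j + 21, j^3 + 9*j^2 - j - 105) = j - 3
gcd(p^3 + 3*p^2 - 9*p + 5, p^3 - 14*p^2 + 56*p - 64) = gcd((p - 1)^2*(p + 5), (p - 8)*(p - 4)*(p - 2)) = 1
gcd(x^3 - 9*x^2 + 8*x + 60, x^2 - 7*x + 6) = x - 6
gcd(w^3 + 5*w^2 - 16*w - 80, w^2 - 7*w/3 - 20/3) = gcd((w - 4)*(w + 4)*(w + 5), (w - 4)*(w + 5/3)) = w - 4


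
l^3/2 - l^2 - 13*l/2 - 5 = (l/2 + 1)*(l - 5)*(l + 1)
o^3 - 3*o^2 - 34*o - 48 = (o - 8)*(o + 2)*(o + 3)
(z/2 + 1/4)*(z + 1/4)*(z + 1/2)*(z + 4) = z^4/2 + 21*z^3/8 + 11*z^2/4 + 33*z/32 + 1/8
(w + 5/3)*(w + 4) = w^2 + 17*w/3 + 20/3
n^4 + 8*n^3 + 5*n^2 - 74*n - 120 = (n - 3)*(n + 2)*(n + 4)*(n + 5)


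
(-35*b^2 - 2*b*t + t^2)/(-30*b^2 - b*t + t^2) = (-7*b + t)/(-6*b + t)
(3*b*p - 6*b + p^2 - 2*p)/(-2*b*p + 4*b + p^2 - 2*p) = (3*b + p)/(-2*b + p)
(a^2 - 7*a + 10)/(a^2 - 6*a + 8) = (a - 5)/(a - 4)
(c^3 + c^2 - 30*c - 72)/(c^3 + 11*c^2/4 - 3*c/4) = 4*(c^2 - 2*c - 24)/(c*(4*c - 1))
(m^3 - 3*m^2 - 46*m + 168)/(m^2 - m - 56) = (m^2 - 10*m + 24)/(m - 8)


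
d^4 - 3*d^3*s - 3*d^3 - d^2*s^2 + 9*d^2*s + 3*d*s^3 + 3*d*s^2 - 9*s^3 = (d - 3)*(d - 3*s)*(d - s)*(d + s)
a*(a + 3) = a^2 + 3*a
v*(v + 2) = v^2 + 2*v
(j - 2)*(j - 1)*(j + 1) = j^3 - 2*j^2 - j + 2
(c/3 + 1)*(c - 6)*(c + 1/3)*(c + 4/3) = c^4/3 - 4*c^3/9 - 203*c^2/27 - 94*c/9 - 8/3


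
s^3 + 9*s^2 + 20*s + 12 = (s + 1)*(s + 2)*(s + 6)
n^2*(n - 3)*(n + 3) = n^4 - 9*n^2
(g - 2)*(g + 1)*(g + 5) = g^3 + 4*g^2 - 7*g - 10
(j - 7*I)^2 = j^2 - 14*I*j - 49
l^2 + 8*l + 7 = (l + 1)*(l + 7)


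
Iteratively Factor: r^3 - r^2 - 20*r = (r)*(r^2 - r - 20) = r*(r - 5)*(r + 4)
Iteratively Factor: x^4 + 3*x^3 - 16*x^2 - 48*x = (x + 3)*(x^3 - 16*x) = (x - 4)*(x + 3)*(x^2 + 4*x) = x*(x - 4)*(x + 3)*(x + 4)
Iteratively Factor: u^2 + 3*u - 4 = (u + 4)*(u - 1)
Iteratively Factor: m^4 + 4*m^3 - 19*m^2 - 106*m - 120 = (m + 2)*(m^3 + 2*m^2 - 23*m - 60) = (m - 5)*(m + 2)*(m^2 + 7*m + 12) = (m - 5)*(m + 2)*(m + 4)*(m + 3)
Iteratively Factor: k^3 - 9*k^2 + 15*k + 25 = (k + 1)*(k^2 - 10*k + 25) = (k - 5)*(k + 1)*(k - 5)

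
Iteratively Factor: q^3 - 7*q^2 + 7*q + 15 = (q - 3)*(q^2 - 4*q - 5) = (q - 3)*(q + 1)*(q - 5)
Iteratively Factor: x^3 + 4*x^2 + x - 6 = (x + 3)*(x^2 + x - 2) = (x - 1)*(x + 3)*(x + 2)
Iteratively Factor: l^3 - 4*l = (l + 2)*(l^2 - 2*l) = (l - 2)*(l + 2)*(l)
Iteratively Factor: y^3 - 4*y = (y - 2)*(y^2 + 2*y) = y*(y - 2)*(y + 2)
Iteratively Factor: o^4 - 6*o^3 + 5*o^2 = (o - 5)*(o^3 - o^2) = o*(o - 5)*(o^2 - o) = o^2*(o - 5)*(o - 1)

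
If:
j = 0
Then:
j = 0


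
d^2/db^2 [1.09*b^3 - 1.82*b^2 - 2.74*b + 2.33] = 6.54*b - 3.64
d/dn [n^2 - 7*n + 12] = 2*n - 7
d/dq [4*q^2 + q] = 8*q + 1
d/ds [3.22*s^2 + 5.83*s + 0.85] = 6.44*s + 5.83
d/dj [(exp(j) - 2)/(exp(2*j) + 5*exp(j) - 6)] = (-(exp(j) - 2)*(2*exp(j) + 5) + exp(2*j) + 5*exp(j) - 6)*exp(j)/(exp(2*j) + 5*exp(j) - 6)^2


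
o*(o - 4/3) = o^2 - 4*o/3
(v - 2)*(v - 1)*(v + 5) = v^3 + 2*v^2 - 13*v + 10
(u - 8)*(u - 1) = u^2 - 9*u + 8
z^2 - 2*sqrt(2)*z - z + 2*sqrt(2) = (z - 1)*(z - 2*sqrt(2))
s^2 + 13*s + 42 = (s + 6)*(s + 7)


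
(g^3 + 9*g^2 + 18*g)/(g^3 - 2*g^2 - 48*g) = (g + 3)/(g - 8)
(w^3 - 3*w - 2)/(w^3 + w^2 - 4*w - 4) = (w + 1)/(w + 2)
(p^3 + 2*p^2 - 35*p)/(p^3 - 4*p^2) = (p^2 + 2*p - 35)/(p*(p - 4))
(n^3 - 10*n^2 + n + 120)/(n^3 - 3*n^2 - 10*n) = (n^2 - 5*n - 24)/(n*(n + 2))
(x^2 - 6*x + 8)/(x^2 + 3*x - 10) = (x - 4)/(x + 5)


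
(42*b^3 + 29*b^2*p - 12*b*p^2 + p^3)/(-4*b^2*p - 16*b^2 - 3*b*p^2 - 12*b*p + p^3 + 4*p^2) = (42*b^2 - 13*b*p + p^2)/(-4*b*p - 16*b + p^2 + 4*p)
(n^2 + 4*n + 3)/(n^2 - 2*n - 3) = (n + 3)/(n - 3)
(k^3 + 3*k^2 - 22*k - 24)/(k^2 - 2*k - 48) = (k^2 - 3*k - 4)/(k - 8)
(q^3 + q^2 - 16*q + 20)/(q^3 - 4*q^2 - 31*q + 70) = (q - 2)/(q - 7)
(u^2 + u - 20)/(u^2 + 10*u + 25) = (u - 4)/(u + 5)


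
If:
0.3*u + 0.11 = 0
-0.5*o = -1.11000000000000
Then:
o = 2.22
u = -0.37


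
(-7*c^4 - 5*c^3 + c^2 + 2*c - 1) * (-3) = 21*c^4 + 15*c^3 - 3*c^2 - 6*c + 3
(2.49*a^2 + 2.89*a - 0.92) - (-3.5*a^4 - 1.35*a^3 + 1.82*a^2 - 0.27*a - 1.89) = 3.5*a^4 + 1.35*a^3 + 0.67*a^2 + 3.16*a + 0.97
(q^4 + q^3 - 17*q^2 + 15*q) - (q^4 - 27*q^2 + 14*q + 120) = q^3 + 10*q^2 + q - 120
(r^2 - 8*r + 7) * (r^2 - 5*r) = r^4 - 13*r^3 + 47*r^2 - 35*r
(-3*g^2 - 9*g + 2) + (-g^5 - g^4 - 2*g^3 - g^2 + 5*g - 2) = -g^5 - g^4 - 2*g^3 - 4*g^2 - 4*g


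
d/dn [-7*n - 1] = -7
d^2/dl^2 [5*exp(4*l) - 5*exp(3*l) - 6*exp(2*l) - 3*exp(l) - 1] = (80*exp(3*l) - 45*exp(2*l) - 24*exp(l) - 3)*exp(l)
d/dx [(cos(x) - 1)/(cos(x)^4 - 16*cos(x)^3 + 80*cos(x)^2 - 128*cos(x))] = (3*cos(x)^3 - 24*cos(x)^2 + 32*cos(x) - 32)*sin(x)/((cos(x) - 8)^2*(cos(x) - 4)^3*cos(x)^2)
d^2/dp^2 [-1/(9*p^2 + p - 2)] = 2*(81*p^2 + 9*p - (18*p + 1)^2 - 18)/(9*p^2 + p - 2)^3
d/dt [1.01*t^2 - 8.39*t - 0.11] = 2.02*t - 8.39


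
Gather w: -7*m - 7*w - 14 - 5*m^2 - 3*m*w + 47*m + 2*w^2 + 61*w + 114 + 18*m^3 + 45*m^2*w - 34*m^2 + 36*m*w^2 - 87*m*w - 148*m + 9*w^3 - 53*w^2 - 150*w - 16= 18*m^3 - 39*m^2 - 108*m + 9*w^3 + w^2*(36*m - 51) + w*(45*m^2 - 90*m - 96) + 84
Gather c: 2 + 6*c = 6*c + 2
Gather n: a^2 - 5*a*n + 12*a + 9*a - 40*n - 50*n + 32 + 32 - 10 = a^2 + 21*a + n*(-5*a - 90) + 54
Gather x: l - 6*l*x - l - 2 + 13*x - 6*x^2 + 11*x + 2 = -6*x^2 + x*(24 - 6*l)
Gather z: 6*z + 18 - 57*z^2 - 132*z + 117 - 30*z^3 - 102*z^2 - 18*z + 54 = -30*z^3 - 159*z^2 - 144*z + 189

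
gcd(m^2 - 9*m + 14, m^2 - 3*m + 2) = m - 2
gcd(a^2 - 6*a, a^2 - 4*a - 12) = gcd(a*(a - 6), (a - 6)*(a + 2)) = a - 6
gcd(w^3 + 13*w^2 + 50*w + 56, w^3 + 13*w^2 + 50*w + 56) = w^3 + 13*w^2 + 50*w + 56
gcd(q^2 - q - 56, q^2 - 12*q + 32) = q - 8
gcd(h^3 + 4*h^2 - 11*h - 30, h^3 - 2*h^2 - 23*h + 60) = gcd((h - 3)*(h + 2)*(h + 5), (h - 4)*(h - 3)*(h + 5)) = h^2 + 2*h - 15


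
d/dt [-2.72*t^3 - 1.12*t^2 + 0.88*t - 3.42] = -8.16*t^2 - 2.24*t + 0.88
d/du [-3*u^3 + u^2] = u*(2 - 9*u)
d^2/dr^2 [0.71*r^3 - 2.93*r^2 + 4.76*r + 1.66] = 4.26*r - 5.86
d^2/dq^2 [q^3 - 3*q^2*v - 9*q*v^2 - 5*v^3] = 6*q - 6*v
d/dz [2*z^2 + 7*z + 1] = 4*z + 7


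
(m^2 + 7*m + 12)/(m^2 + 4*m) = (m + 3)/m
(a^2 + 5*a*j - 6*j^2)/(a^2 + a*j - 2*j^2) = (a + 6*j)/(a + 2*j)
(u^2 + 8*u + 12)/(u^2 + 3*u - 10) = (u^2 + 8*u + 12)/(u^2 + 3*u - 10)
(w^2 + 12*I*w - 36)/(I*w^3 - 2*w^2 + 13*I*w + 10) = (w^2 + 12*I*w - 36)/(I*w^3 - 2*w^2 + 13*I*w + 10)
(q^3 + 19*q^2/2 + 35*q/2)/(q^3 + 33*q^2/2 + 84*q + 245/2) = q/(q + 7)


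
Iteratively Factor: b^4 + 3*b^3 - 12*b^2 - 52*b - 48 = (b + 2)*(b^3 + b^2 - 14*b - 24) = (b + 2)*(b + 3)*(b^2 - 2*b - 8) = (b - 4)*(b + 2)*(b + 3)*(b + 2)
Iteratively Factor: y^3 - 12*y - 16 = (y - 4)*(y^2 + 4*y + 4) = (y - 4)*(y + 2)*(y + 2)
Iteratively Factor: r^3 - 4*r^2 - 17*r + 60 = (r + 4)*(r^2 - 8*r + 15) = (r - 3)*(r + 4)*(r - 5)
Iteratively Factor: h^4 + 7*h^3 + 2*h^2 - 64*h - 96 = (h + 4)*(h^3 + 3*h^2 - 10*h - 24) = (h - 3)*(h + 4)*(h^2 + 6*h + 8) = (h - 3)*(h + 2)*(h + 4)*(h + 4)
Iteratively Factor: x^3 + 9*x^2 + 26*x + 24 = (x + 2)*(x^2 + 7*x + 12) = (x + 2)*(x + 3)*(x + 4)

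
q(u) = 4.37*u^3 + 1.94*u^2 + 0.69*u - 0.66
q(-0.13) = -0.73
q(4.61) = 471.89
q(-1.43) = -10.46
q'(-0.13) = 0.41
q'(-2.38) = 65.72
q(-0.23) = -0.77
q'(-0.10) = 0.43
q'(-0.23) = 0.49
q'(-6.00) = 449.37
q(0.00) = -0.66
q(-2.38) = -50.23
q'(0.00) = 0.69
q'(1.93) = 57.01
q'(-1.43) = 21.95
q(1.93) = 39.31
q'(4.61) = 297.19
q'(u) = 13.11*u^2 + 3.88*u + 0.69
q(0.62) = 1.56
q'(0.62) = 8.14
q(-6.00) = -878.88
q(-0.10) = -0.71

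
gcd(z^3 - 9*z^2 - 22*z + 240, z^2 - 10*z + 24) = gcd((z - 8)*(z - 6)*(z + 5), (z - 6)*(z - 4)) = z - 6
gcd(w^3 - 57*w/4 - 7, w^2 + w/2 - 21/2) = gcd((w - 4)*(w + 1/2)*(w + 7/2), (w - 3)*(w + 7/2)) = w + 7/2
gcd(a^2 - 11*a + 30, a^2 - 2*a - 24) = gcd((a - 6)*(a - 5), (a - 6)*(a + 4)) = a - 6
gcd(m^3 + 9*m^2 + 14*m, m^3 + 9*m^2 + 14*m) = m^3 + 9*m^2 + 14*m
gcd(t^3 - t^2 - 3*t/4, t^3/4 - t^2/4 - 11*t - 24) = 1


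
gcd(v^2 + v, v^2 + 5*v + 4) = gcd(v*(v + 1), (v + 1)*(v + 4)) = v + 1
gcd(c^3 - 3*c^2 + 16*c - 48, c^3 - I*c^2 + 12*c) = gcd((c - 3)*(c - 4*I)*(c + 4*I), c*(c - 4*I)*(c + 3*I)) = c - 4*I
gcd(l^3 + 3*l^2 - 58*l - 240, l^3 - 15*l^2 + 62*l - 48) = l - 8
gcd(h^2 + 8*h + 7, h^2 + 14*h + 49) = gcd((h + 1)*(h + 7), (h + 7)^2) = h + 7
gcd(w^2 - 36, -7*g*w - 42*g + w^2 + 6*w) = w + 6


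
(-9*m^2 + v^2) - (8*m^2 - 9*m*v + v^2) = -17*m^2 + 9*m*v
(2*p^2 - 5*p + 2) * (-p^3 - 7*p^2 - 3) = -2*p^5 - 9*p^4 + 33*p^3 - 20*p^2 + 15*p - 6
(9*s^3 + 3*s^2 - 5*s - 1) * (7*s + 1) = 63*s^4 + 30*s^3 - 32*s^2 - 12*s - 1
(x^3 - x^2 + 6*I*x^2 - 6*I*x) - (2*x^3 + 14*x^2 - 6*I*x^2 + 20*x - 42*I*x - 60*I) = -x^3 - 15*x^2 + 12*I*x^2 - 20*x + 36*I*x + 60*I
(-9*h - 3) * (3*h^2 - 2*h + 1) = -27*h^3 + 9*h^2 - 3*h - 3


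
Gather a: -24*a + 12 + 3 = 15 - 24*a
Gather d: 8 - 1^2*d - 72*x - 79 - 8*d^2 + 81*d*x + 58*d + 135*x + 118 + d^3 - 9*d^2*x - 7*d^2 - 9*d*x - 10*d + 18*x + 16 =d^3 + d^2*(-9*x - 15) + d*(72*x + 47) + 81*x + 63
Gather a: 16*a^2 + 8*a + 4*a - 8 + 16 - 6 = 16*a^2 + 12*a + 2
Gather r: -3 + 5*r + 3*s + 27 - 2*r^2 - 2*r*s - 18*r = -2*r^2 + r*(-2*s - 13) + 3*s + 24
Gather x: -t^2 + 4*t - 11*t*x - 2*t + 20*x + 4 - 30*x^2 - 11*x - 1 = -t^2 + 2*t - 30*x^2 + x*(9 - 11*t) + 3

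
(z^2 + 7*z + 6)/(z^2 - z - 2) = (z + 6)/(z - 2)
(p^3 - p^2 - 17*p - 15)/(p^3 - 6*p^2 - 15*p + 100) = (p^2 + 4*p + 3)/(p^2 - p - 20)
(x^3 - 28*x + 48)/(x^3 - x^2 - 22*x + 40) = (x + 6)/(x + 5)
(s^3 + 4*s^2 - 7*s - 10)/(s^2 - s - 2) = s + 5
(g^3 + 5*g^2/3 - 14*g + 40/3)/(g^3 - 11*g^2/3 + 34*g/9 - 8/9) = 3*(g + 5)/(3*g - 1)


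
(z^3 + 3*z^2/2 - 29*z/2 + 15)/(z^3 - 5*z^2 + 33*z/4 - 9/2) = 2*(z + 5)/(2*z - 3)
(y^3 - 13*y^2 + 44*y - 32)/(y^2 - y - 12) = (y^2 - 9*y + 8)/(y + 3)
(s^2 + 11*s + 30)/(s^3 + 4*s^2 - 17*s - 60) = (s + 6)/(s^2 - s - 12)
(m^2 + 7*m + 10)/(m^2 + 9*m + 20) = (m + 2)/(m + 4)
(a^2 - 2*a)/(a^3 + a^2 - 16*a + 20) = a/(a^2 + 3*a - 10)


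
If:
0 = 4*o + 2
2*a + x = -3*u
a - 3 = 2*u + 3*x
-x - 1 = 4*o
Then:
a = 16/7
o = -1/2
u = -13/7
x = 1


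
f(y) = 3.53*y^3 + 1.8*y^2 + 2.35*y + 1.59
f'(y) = 10.59*y^2 + 3.6*y + 2.35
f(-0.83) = -1.14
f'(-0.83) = 6.66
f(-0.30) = 0.95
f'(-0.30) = 2.22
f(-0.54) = 0.29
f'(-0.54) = 3.49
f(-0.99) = -2.40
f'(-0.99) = 9.17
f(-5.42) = -520.32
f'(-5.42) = 293.93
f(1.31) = 15.69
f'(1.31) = 25.24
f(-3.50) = -135.93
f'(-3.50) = 119.48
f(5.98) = 834.89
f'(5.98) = 402.58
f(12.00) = 6388.83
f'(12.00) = 1570.51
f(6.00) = 842.97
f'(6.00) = 405.19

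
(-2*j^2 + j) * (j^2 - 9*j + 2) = -2*j^4 + 19*j^3 - 13*j^2 + 2*j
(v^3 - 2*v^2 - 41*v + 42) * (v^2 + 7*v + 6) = v^5 + 5*v^4 - 49*v^3 - 257*v^2 + 48*v + 252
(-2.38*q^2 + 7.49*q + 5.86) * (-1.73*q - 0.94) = 4.1174*q^3 - 10.7205*q^2 - 17.1784*q - 5.5084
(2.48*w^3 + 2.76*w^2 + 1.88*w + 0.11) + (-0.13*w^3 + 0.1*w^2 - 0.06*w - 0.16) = 2.35*w^3 + 2.86*w^2 + 1.82*w - 0.05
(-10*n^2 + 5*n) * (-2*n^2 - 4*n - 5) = 20*n^4 + 30*n^3 + 30*n^2 - 25*n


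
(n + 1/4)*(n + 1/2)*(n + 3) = n^3 + 15*n^2/4 + 19*n/8 + 3/8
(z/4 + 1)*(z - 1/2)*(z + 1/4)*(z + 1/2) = z^4/4 + 17*z^3/16 + 3*z^2/16 - 17*z/64 - 1/16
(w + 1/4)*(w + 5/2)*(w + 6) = w^3 + 35*w^2/4 + 137*w/8 + 15/4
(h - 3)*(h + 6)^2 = h^3 + 9*h^2 - 108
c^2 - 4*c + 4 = (c - 2)^2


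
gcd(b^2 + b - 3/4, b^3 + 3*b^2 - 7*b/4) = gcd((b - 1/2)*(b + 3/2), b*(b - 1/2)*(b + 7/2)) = b - 1/2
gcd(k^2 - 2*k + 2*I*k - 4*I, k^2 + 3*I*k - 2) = k + 2*I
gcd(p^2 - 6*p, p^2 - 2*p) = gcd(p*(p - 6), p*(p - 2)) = p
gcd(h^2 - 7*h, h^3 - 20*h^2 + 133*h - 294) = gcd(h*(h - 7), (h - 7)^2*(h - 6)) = h - 7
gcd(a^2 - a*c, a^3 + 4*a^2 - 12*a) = a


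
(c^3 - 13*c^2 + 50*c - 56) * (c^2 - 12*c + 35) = c^5 - 25*c^4 + 241*c^3 - 1111*c^2 + 2422*c - 1960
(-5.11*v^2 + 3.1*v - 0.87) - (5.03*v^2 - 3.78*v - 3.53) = -10.14*v^2 + 6.88*v + 2.66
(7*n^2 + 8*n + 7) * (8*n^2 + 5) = 56*n^4 + 64*n^3 + 91*n^2 + 40*n + 35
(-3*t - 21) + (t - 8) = -2*t - 29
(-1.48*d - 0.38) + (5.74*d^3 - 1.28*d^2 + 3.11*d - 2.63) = 5.74*d^3 - 1.28*d^2 + 1.63*d - 3.01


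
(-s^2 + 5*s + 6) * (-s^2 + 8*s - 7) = s^4 - 13*s^3 + 41*s^2 + 13*s - 42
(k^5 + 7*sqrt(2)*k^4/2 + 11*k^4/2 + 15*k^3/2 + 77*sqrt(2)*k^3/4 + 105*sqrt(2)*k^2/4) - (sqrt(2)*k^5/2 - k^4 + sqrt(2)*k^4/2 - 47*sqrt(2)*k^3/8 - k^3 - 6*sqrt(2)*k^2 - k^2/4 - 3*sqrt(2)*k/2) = -sqrt(2)*k^5/2 + k^5 + 3*sqrt(2)*k^4 + 13*k^4/2 + 17*k^3/2 + 201*sqrt(2)*k^3/8 + k^2/4 + 129*sqrt(2)*k^2/4 + 3*sqrt(2)*k/2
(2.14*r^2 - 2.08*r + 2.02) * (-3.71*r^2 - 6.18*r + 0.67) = -7.9394*r^4 - 5.5084*r^3 + 6.794*r^2 - 13.8772*r + 1.3534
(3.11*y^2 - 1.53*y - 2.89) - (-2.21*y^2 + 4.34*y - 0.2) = 5.32*y^2 - 5.87*y - 2.69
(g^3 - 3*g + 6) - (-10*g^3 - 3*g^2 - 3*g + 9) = 11*g^3 + 3*g^2 - 3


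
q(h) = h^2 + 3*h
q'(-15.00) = -27.00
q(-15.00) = 180.00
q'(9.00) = 21.00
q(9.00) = 108.00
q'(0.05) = 3.10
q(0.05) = 0.15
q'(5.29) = 13.58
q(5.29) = 43.85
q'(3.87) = 10.74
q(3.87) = 26.59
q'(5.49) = 13.98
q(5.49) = 46.61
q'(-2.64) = -2.28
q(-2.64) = -0.95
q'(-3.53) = -4.06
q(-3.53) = 1.87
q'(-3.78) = -4.56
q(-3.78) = 2.95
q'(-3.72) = -4.44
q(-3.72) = 2.68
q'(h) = 2*h + 3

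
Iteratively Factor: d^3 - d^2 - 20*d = (d - 5)*(d^2 + 4*d) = d*(d - 5)*(d + 4)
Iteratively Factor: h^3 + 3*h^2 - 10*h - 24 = (h + 2)*(h^2 + h - 12) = (h - 3)*(h + 2)*(h + 4)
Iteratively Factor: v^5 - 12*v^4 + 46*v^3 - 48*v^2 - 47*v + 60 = (v + 1)*(v^4 - 13*v^3 + 59*v^2 - 107*v + 60) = (v - 5)*(v + 1)*(v^3 - 8*v^2 + 19*v - 12) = (v - 5)*(v - 4)*(v + 1)*(v^2 - 4*v + 3) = (v - 5)*(v - 4)*(v - 3)*(v + 1)*(v - 1)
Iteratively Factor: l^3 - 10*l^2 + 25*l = (l - 5)*(l^2 - 5*l) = (l - 5)^2*(l)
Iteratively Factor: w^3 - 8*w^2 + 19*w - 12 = (w - 4)*(w^2 - 4*w + 3) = (w - 4)*(w - 1)*(w - 3)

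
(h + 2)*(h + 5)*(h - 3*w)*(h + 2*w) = h^4 - h^3*w + 7*h^3 - 6*h^2*w^2 - 7*h^2*w + 10*h^2 - 42*h*w^2 - 10*h*w - 60*w^2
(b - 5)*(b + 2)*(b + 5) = b^3 + 2*b^2 - 25*b - 50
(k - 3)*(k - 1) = k^2 - 4*k + 3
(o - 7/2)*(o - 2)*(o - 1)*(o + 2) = o^4 - 9*o^3/2 - o^2/2 + 18*o - 14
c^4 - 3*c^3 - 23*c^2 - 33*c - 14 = (c - 7)*(c + 1)^2*(c + 2)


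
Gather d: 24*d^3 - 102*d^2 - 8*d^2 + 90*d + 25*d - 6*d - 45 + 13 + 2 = 24*d^3 - 110*d^2 + 109*d - 30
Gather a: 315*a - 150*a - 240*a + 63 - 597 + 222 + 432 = 120 - 75*a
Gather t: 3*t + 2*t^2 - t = 2*t^2 + 2*t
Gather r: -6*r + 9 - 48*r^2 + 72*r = -48*r^2 + 66*r + 9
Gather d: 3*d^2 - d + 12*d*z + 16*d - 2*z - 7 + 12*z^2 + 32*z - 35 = 3*d^2 + d*(12*z + 15) + 12*z^2 + 30*z - 42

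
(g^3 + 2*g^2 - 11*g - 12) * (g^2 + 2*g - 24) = g^5 + 4*g^4 - 31*g^3 - 82*g^2 + 240*g + 288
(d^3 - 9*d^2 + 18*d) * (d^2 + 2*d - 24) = d^5 - 7*d^4 - 24*d^3 + 252*d^2 - 432*d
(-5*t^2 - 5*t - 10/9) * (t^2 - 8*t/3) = -5*t^4 + 25*t^3/3 + 110*t^2/9 + 80*t/27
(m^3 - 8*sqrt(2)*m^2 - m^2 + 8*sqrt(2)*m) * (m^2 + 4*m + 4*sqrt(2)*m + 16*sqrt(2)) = m^5 - 4*sqrt(2)*m^4 + 3*m^4 - 68*m^3 - 12*sqrt(2)*m^3 - 192*m^2 + 16*sqrt(2)*m^2 + 256*m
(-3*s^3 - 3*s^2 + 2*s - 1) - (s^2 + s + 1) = -3*s^3 - 4*s^2 + s - 2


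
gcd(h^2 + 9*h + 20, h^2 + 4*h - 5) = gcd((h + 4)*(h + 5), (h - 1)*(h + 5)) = h + 5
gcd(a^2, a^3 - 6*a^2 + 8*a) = a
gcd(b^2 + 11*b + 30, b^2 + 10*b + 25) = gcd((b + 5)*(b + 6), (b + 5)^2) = b + 5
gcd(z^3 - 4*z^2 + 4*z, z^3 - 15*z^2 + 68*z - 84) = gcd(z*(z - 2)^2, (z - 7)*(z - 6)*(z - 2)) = z - 2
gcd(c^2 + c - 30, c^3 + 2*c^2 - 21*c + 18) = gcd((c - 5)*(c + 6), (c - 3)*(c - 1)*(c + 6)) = c + 6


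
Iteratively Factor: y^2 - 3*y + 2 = (y - 2)*(y - 1)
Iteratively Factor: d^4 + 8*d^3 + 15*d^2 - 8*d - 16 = (d + 1)*(d^3 + 7*d^2 + 8*d - 16) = (d + 1)*(d + 4)*(d^2 + 3*d - 4) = (d + 1)*(d + 4)^2*(d - 1)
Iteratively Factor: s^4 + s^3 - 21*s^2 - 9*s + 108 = (s - 3)*(s^3 + 4*s^2 - 9*s - 36) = (s - 3)*(s + 4)*(s^2 - 9) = (s - 3)^2*(s + 4)*(s + 3)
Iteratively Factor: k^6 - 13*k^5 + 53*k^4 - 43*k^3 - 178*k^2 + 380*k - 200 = (k - 5)*(k^5 - 8*k^4 + 13*k^3 + 22*k^2 - 68*k + 40) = (k - 5)*(k + 2)*(k^4 - 10*k^3 + 33*k^2 - 44*k + 20) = (k - 5)*(k - 1)*(k + 2)*(k^3 - 9*k^2 + 24*k - 20) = (k - 5)^2*(k - 1)*(k + 2)*(k^2 - 4*k + 4) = (k - 5)^2*(k - 2)*(k - 1)*(k + 2)*(k - 2)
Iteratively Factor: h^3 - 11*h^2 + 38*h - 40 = (h - 5)*(h^2 - 6*h + 8) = (h - 5)*(h - 4)*(h - 2)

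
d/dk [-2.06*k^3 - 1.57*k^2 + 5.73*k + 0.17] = -6.18*k^2 - 3.14*k + 5.73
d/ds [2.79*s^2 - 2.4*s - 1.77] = 5.58*s - 2.4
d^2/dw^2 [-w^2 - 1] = -2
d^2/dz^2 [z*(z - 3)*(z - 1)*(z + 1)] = 12*z^2 - 18*z - 2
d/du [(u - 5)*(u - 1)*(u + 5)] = 3*u^2 - 2*u - 25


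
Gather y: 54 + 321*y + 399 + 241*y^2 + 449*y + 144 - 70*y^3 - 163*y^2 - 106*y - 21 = -70*y^3 + 78*y^2 + 664*y + 576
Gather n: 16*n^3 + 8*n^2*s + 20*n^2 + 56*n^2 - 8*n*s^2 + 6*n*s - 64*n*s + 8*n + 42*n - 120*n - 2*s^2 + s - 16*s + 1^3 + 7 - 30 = 16*n^3 + n^2*(8*s + 76) + n*(-8*s^2 - 58*s - 70) - 2*s^2 - 15*s - 22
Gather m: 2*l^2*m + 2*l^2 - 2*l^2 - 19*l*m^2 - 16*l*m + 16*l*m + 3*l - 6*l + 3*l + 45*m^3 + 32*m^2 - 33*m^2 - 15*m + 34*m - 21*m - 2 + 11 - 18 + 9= 45*m^3 + m^2*(-19*l - 1) + m*(2*l^2 - 2)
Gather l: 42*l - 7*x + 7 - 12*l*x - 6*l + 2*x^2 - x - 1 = l*(36 - 12*x) + 2*x^2 - 8*x + 6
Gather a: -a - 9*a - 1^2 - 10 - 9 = -10*a - 20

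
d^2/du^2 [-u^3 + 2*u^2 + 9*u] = 4 - 6*u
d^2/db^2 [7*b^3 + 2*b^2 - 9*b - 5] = 42*b + 4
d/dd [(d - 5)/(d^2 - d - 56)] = (d^2 - d - (d - 5)*(2*d - 1) - 56)/(-d^2 + d + 56)^2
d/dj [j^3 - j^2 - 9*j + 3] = 3*j^2 - 2*j - 9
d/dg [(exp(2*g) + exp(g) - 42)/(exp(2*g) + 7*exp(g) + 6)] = 6*(exp(2*g) + 16*exp(g) + 50)*exp(g)/(exp(4*g) + 14*exp(3*g) + 61*exp(2*g) + 84*exp(g) + 36)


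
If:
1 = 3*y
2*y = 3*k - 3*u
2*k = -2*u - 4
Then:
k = -8/9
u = -10/9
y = 1/3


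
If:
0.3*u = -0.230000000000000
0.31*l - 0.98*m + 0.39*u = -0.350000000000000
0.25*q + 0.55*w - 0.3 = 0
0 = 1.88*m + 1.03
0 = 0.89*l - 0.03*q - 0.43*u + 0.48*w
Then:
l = -1.90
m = -0.55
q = -4.42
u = -0.77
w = 2.55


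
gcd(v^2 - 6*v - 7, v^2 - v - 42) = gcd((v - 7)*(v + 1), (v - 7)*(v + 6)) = v - 7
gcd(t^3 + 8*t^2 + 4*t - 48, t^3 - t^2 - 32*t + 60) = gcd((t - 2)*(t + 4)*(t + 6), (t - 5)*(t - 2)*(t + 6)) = t^2 + 4*t - 12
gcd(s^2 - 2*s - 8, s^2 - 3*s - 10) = s + 2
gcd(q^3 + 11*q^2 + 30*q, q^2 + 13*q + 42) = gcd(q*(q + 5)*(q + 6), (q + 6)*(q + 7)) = q + 6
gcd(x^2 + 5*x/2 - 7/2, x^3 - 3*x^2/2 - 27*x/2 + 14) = x^2 + 5*x/2 - 7/2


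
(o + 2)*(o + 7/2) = o^2 + 11*o/2 + 7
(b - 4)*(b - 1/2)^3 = b^4 - 11*b^3/2 + 27*b^2/4 - 25*b/8 + 1/2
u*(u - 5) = u^2 - 5*u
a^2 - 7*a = a*(a - 7)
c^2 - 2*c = c*(c - 2)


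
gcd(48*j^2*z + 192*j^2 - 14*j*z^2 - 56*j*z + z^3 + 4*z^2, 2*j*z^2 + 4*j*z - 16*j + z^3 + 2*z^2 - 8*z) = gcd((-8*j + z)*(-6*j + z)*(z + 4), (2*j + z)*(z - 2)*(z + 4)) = z + 4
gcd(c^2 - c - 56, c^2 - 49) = c + 7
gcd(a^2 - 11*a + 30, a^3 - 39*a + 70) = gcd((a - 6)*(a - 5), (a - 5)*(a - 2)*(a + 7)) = a - 5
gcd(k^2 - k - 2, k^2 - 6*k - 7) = k + 1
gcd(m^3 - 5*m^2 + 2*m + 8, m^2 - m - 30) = 1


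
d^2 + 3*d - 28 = (d - 4)*(d + 7)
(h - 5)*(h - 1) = h^2 - 6*h + 5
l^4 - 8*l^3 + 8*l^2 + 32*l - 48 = (l - 6)*(l - 2)^2*(l + 2)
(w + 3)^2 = w^2 + 6*w + 9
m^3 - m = m*(m - 1)*(m + 1)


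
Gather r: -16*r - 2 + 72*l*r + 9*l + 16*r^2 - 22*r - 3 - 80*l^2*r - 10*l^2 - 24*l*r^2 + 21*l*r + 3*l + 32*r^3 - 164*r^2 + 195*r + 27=-10*l^2 + 12*l + 32*r^3 + r^2*(-24*l - 148) + r*(-80*l^2 + 93*l + 157) + 22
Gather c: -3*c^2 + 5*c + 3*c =-3*c^2 + 8*c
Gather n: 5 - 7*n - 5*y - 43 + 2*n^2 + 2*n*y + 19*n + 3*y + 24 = 2*n^2 + n*(2*y + 12) - 2*y - 14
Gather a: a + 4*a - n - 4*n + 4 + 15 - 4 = 5*a - 5*n + 15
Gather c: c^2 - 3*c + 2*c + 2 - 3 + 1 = c^2 - c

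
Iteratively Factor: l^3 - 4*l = (l)*(l^2 - 4) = l*(l - 2)*(l + 2)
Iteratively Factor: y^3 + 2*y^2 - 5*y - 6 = (y + 1)*(y^2 + y - 6) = (y - 2)*(y + 1)*(y + 3)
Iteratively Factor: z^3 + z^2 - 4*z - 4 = (z - 2)*(z^2 + 3*z + 2) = (z - 2)*(z + 2)*(z + 1)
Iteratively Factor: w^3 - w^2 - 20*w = (w + 4)*(w^2 - 5*w) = (w - 5)*(w + 4)*(w)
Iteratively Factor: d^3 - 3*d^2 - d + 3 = (d - 3)*(d^2 - 1) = (d - 3)*(d - 1)*(d + 1)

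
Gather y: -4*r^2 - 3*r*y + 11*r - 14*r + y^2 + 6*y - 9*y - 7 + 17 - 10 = -4*r^2 - 3*r + y^2 + y*(-3*r - 3)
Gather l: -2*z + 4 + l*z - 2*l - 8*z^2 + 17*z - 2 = l*(z - 2) - 8*z^2 + 15*z + 2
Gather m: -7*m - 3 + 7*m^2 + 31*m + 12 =7*m^2 + 24*m + 9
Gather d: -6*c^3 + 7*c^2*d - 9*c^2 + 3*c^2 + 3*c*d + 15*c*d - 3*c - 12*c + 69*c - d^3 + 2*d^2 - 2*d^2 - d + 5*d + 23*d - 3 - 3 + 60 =-6*c^3 - 6*c^2 + 54*c - d^3 + d*(7*c^2 + 18*c + 27) + 54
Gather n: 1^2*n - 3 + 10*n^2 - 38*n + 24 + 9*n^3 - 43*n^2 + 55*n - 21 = 9*n^3 - 33*n^2 + 18*n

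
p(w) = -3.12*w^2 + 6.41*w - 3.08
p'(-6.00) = 43.85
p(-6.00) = -153.86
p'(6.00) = -31.03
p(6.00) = -76.94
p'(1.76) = -4.57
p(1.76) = -1.46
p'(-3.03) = 25.32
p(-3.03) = -51.15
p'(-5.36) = 39.86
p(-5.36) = -127.07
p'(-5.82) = 42.73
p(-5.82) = -146.07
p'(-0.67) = 10.59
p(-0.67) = -8.78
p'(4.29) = -20.36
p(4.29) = -33.00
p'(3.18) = -13.43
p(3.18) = -14.25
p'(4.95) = -24.48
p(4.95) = -47.80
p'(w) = 6.41 - 6.24*w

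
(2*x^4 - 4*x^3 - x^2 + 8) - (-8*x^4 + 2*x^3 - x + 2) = 10*x^4 - 6*x^3 - x^2 + x + 6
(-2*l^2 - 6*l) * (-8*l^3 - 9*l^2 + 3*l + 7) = 16*l^5 + 66*l^4 + 48*l^3 - 32*l^2 - 42*l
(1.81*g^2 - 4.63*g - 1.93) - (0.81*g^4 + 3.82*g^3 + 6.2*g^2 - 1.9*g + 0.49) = -0.81*g^4 - 3.82*g^3 - 4.39*g^2 - 2.73*g - 2.42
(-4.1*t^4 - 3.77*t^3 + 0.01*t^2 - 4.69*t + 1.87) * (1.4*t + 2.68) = -5.74*t^5 - 16.266*t^4 - 10.0896*t^3 - 6.5392*t^2 - 9.9512*t + 5.0116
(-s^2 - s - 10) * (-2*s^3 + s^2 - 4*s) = 2*s^5 + s^4 + 23*s^3 - 6*s^2 + 40*s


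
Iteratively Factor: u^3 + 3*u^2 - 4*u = (u + 4)*(u^2 - u) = u*(u + 4)*(u - 1)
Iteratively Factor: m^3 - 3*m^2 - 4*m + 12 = (m + 2)*(m^2 - 5*m + 6) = (m - 3)*(m + 2)*(m - 2)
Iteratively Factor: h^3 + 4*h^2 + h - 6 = (h - 1)*(h^2 + 5*h + 6) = (h - 1)*(h + 2)*(h + 3)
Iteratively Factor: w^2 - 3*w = (w - 3)*(w)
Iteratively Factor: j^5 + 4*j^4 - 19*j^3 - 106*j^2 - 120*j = (j)*(j^4 + 4*j^3 - 19*j^2 - 106*j - 120) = j*(j + 2)*(j^3 + 2*j^2 - 23*j - 60) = j*(j + 2)*(j + 4)*(j^2 - 2*j - 15) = j*(j + 2)*(j + 3)*(j + 4)*(j - 5)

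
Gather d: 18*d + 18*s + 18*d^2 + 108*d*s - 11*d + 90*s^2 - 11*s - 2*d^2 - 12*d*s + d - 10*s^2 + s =16*d^2 + d*(96*s + 8) + 80*s^2 + 8*s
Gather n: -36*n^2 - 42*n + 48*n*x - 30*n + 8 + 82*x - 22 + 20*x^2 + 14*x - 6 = -36*n^2 + n*(48*x - 72) + 20*x^2 + 96*x - 20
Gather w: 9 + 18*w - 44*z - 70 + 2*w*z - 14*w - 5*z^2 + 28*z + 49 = w*(2*z + 4) - 5*z^2 - 16*z - 12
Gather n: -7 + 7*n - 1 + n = 8*n - 8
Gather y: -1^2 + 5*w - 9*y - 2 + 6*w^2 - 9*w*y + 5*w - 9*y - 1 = 6*w^2 + 10*w + y*(-9*w - 18) - 4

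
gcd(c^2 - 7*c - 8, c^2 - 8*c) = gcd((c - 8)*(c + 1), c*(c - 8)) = c - 8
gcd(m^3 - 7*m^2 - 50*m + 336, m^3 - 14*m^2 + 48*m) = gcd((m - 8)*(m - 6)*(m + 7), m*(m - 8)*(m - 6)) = m^2 - 14*m + 48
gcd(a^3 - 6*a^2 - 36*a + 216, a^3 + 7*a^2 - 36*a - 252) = a^2 - 36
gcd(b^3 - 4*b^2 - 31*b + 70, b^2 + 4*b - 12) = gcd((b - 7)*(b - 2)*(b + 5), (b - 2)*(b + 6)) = b - 2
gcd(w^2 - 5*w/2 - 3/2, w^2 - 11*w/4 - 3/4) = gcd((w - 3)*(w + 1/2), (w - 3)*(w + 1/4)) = w - 3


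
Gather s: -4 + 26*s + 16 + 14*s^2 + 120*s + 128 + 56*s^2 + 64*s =70*s^2 + 210*s + 140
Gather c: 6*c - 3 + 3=6*c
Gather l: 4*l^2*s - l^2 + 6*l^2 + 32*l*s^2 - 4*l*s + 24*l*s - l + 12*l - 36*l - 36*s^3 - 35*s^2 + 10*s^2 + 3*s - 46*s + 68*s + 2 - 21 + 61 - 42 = l^2*(4*s + 5) + l*(32*s^2 + 20*s - 25) - 36*s^3 - 25*s^2 + 25*s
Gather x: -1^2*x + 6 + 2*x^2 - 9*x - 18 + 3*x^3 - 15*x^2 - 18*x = 3*x^3 - 13*x^2 - 28*x - 12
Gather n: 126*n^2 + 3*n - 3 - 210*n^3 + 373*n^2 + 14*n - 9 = -210*n^3 + 499*n^2 + 17*n - 12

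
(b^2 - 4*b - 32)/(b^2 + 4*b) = (b - 8)/b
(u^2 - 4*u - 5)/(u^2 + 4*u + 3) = (u - 5)/(u + 3)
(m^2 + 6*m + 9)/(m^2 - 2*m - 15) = (m + 3)/(m - 5)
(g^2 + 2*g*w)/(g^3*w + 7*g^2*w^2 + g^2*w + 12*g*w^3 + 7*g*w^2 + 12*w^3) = g*(g + 2*w)/(w*(g^3 + 7*g^2*w + g^2 + 12*g*w^2 + 7*g*w + 12*w^2))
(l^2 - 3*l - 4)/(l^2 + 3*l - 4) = (l^2 - 3*l - 4)/(l^2 + 3*l - 4)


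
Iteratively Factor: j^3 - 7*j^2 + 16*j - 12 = (j - 2)*(j^2 - 5*j + 6) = (j - 3)*(j - 2)*(j - 2)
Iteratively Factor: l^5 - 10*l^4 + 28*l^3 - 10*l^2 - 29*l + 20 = (l - 4)*(l^4 - 6*l^3 + 4*l^2 + 6*l - 5) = (l - 4)*(l + 1)*(l^3 - 7*l^2 + 11*l - 5) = (l - 5)*(l - 4)*(l + 1)*(l^2 - 2*l + 1) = (l - 5)*(l - 4)*(l - 1)*(l + 1)*(l - 1)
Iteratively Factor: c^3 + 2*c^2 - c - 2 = (c + 2)*(c^2 - 1) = (c + 1)*(c + 2)*(c - 1)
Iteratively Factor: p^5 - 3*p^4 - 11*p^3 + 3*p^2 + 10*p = (p + 1)*(p^4 - 4*p^3 - 7*p^2 + 10*p) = (p - 5)*(p + 1)*(p^3 + p^2 - 2*p) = (p - 5)*(p + 1)*(p + 2)*(p^2 - p) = p*(p - 5)*(p + 1)*(p + 2)*(p - 1)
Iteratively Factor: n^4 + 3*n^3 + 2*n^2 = (n + 1)*(n^3 + 2*n^2) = (n + 1)*(n + 2)*(n^2) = n*(n + 1)*(n + 2)*(n)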